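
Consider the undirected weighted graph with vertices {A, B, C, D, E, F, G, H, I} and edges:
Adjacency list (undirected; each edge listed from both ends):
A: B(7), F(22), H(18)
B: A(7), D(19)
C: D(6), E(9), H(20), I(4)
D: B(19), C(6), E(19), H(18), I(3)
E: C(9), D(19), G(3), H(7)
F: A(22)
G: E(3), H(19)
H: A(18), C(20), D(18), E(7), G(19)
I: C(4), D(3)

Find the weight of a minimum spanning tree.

73

Sort edges by weight, then run Kruskal:
D-I (3): add — endpoints in different components.
E-G (3): add — endpoints in different components.
C-I (4): add — endpoints in different components.
C-D (6): skip — C and D already connected.
A-B (7): add — endpoints in different components.
E-H (7): add — endpoints in different components.
C-E (9): add — endpoints in different components.
A-H (18): add — endpoints in different components.
D-H (18): skip — D and H already connected.
B-D (19): skip — B and D already connected.
D-E (19): skip — D and E already connected.
G-H (19): skip — G and H already connected.
C-H (20): skip — C and H already connected.
A-F (22): add — endpoints in different components.
MST edges: D-I, E-G, C-I, A-B, E-H, C-E, A-H, A-F; total weight 3+3+4+7+7+9+18+22 = 73.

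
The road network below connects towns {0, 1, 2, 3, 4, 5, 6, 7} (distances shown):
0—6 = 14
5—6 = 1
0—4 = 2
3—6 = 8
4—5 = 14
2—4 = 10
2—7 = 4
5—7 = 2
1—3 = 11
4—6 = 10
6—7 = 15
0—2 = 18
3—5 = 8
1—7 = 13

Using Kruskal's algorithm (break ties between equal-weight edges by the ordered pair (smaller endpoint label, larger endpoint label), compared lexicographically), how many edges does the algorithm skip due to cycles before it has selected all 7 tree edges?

2

Kruskal: consider edges lightest-first.
5—6 (1): add — endpoints in different components.
0—4 (2): add — endpoints in different components.
5—7 (2): add — endpoints in different components.
2—7 (4): add — endpoints in different components.
3—5 (8): add — endpoints in different components.
3—6 (8): skip — 3 and 6 already connected.
2—4 (10): add — endpoints in different components.
4—6 (10): skip — 4 and 6 already connected.
1—3 (11): add — endpoints in different components.
Edges rejected before the tree was complete: 2.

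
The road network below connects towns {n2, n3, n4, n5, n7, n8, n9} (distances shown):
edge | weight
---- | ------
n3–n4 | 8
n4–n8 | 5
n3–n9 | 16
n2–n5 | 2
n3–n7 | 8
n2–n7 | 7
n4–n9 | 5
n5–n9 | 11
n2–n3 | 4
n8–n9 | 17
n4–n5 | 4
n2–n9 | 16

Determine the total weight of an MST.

Kruskal's algorithm — process edges by increasing weight (ties by edge label):
n2–n5 (2): add — endpoints in different components.
n2–n3 (4): add — endpoints in different components.
n4–n5 (4): add — endpoints in different components.
n4–n8 (5): add — endpoints in different components.
n4–n9 (5): add — endpoints in different components.
n2–n7 (7): add — endpoints in different components.
MST edges: n2–n5, n2–n3, n4–n5, n4–n8, n4–n9, n2–n7; total weight 2+4+4+5+5+7 = 27.

27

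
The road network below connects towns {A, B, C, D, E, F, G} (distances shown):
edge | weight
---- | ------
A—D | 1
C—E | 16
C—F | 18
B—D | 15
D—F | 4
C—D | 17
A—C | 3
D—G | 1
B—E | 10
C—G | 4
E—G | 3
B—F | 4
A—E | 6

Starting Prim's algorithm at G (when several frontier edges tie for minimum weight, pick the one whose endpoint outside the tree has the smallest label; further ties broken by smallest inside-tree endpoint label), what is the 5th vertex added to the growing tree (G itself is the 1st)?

Prim's algorithm from G:
Step 1: cheapest edge leaving the tree is D—G (1); add D.
Step 2: cheapest edge leaving the tree is A—D (1); add A.
Step 3: cheapest edge leaving the tree is A—C (3); add C.
Step 4: cheapest edge leaving the tree is E—G (3); add E.
Step 5: cheapest edge leaving the tree is D—F (4); add F.
Step 6: cheapest edge leaving the tree is B—F (4); add B.
Vertex order: G, D, A, C, E, F, B. The 5th vertex is E.

E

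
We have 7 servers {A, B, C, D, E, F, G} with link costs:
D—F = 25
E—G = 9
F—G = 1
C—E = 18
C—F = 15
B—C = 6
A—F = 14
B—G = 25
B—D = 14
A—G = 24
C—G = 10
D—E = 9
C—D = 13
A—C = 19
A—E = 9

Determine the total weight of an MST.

Kruskal: consider edges lightest-first.
F—G (1): add — endpoints in different components.
B—C (6): add — endpoints in different components.
A—E (9): add — endpoints in different components.
D—E (9): add — endpoints in different components.
E—G (9): add — endpoints in different components.
C—G (10): add — endpoints in different components.
MST edges: F—G, B—C, A—E, D—E, E—G, C—G; total weight 1+6+9+9+9+10 = 44.

44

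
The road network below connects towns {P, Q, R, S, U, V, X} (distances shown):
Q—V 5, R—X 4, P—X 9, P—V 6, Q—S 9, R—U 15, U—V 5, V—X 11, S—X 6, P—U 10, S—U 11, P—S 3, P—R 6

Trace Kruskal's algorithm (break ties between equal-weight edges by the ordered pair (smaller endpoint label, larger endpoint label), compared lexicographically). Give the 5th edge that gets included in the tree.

P-R

Kruskal's algorithm — process edges by increasing weight (ties by edge label):
P—S (3): add — endpoints in different components.
R—X (4): add — endpoints in different components.
Q—V (5): add — endpoints in different components.
U—V (5): add — endpoints in different components.
P—R (6): add — endpoints in different components.
P—V (6): add — endpoints in different components.
The 5th edge added is P—R.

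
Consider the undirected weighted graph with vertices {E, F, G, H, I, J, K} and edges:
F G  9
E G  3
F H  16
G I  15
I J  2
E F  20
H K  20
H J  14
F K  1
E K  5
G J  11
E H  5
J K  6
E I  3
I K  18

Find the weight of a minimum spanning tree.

19

Kruskal's algorithm — process edges by increasing weight (ties by edge label):
F K (1): add. Components now {E} {F,K} {G} {H} {I} {J}
I J (2): add. Components now {E} {F,K} {G} {H} {I,J}
E G (3): add. Components now {E,G} {F,K} {H} {I,J}
E I (3): add. Components now {E,G,I,J} {F,K} {H}
E H (5): add. Components now {E,G,H,I,J} {F,K}
E K (5): add. Components now {E,F,G,H,I,J,K}
MST edges: F K, I J, E G, E I, E H, E K; total weight 1+2+3+3+5+5 = 19.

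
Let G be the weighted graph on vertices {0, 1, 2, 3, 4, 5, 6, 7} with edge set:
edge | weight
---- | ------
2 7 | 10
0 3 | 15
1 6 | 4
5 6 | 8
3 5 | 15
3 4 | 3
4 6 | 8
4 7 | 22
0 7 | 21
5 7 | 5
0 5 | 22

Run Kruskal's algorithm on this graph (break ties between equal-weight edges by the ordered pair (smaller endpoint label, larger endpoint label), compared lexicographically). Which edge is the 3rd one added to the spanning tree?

Kruskal: consider edges lightest-first.
3 4 (3): add — endpoints in different components.
1 6 (4): add — endpoints in different components.
5 7 (5): add — endpoints in different components.
4 6 (8): add — endpoints in different components.
5 6 (8): add — endpoints in different components.
2 7 (10): add — endpoints in different components.
0 3 (15): add — endpoints in different components.
The 3rd edge added is 5 7.

5-7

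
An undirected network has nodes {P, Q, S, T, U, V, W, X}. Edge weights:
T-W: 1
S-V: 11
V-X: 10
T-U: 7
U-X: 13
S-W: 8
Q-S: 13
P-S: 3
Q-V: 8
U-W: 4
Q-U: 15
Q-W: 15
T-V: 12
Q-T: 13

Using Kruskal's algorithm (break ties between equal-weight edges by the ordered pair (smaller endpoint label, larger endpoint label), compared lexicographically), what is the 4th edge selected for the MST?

Sort edges by weight, then run Kruskal:
T-W (1): add — endpoints in different components.
P-S (3): add — endpoints in different components.
U-W (4): add — endpoints in different components.
T-U (7): skip — U and T already connected.
Q-V (8): add — endpoints in different components.
S-W (8): add — endpoints in different components.
V-X (10): add — endpoints in different components.
S-V (11): add — endpoints in different components.
The 4th edge added is Q-V.

Q-V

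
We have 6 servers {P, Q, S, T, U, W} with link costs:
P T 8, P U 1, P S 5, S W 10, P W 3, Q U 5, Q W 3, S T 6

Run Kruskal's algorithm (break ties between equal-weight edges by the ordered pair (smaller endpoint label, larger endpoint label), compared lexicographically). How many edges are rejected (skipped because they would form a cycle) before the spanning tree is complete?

1

Kruskal: consider edges lightest-first.
P U (1): add — endpoints in different components.
P W (3): add — endpoints in different components.
Q W (3): add — endpoints in different components.
P S (5): add — endpoints in different components.
Q U (5): skip — U and Q already connected.
S T (6): add — endpoints in different components.
Edges rejected before the tree was complete: 1.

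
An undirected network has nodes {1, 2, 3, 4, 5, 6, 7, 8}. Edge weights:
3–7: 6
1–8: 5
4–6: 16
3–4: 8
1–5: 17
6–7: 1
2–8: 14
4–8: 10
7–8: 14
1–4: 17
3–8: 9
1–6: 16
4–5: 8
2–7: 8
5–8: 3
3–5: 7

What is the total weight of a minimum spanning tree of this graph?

38

Grow the tree from 7 using Prim:
Step 1: cheapest edge leaving the tree is 6–7 (1); add 6.
Step 2: cheapest edge leaving the tree is 3–7 (6); add 3.
Step 3: cheapest edge leaving the tree is 3–5 (7); add 5.
Step 4: cheapest edge leaving the tree is 5–8 (3); add 8.
Step 5: cheapest edge leaving the tree is 1–8 (5); add 1.
Step 6: cheapest edge leaving the tree is 2–7 (8); add 2.
Step 7: cheapest edge leaving the tree is 3–4 (8); add 4.
MST edges: 6–7, 3–7, 3–5, 5–8, 1–8, 2–7, 3–4; total weight 1+6+7+3+5+8+8 = 38.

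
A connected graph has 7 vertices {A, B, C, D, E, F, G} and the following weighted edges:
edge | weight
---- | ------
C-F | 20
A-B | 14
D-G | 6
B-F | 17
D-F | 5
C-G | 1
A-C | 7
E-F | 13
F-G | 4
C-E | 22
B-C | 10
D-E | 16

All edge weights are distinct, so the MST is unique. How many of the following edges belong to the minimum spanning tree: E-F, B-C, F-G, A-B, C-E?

Kruskal: consider edges lightest-first.
C-G (1): add — endpoints in different components.
F-G (4): add — endpoints in different components.
D-F (5): add — endpoints in different components.
D-G (6): skip — D and G already connected.
A-C (7): add — endpoints in different components.
B-C (10): add — endpoints in different components.
E-F (13): add — endpoints in different components.
MST edge set: {C-G, F-G, D-F, A-C, B-C, E-F}.
Of the listed edges, {E-F, B-C, F-G} are in the MST → 3.

3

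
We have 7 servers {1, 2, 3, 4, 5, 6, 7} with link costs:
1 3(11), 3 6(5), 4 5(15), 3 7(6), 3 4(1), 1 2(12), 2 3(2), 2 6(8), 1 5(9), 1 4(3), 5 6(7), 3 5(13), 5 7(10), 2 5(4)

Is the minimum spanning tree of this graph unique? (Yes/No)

Yes

Sort edges by weight, then run Kruskal:
3 4 (1): add. Components now {1} {2} {3,4} {5} {6} {7}
2 3 (2): add. Components now {1} {2,3,4} {5} {6} {7}
1 4 (3): add. Components now {1,2,3,4} {5} {6} {7}
2 5 (4): add. Components now {1,2,3,4,5} {6} {7}
3 6 (5): add. Components now {1,2,3,4,5,6} {7}
3 7 (6): add. Components now {1,2,3,4,5,6,7}
Every non-tree edge has weight strictly greater than the heaviest edge on the tree path between its endpoints, so the MST is unique.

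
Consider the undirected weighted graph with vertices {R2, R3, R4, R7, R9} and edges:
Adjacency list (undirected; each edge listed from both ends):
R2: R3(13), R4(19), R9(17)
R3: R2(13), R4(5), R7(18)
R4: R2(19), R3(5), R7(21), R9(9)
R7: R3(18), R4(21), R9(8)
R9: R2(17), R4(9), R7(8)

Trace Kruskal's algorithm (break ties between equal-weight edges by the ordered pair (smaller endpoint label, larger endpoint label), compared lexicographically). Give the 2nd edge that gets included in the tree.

Kruskal: consider edges lightest-first.
R3—R4 (5): add. Components now {R3,R4} {R2} {R7} {R9}
R7—R9 (8): add. Components now {R3,R4} {R2} {R7,R9}
R4—R9 (9): add. Components now {R3,R4,R7,R9} {R2}
R2—R3 (13): add. Components now {R2,R3,R4,R7,R9}
The 2nd edge added is R7—R9.

R7-R9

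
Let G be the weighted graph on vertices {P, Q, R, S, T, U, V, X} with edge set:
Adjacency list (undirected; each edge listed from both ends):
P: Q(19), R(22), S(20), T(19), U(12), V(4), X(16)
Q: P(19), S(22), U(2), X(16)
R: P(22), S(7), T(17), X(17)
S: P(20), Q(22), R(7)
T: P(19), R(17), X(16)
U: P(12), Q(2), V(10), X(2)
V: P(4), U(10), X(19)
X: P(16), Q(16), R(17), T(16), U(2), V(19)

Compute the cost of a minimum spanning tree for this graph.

58

Prim's algorithm from Q:
Step 1: cheapest edge leaving the tree is Q–U (2); add U.
Step 2: cheapest edge leaving the tree is U–X (2); add X.
Step 3: cheapest edge leaving the tree is U–V (10); add V.
Step 4: cheapest edge leaving the tree is P–V (4); add P.
Step 5: cheapest edge leaving the tree is T–X (16); add T.
Step 6: cheapest edge leaving the tree is R–T (17); add R.
Step 7: cheapest edge leaving the tree is R–S (7); add S.
MST edges: Q–U, U–X, U–V, P–V, T–X, R–T, R–S; total weight 2+2+10+4+16+17+7 = 58.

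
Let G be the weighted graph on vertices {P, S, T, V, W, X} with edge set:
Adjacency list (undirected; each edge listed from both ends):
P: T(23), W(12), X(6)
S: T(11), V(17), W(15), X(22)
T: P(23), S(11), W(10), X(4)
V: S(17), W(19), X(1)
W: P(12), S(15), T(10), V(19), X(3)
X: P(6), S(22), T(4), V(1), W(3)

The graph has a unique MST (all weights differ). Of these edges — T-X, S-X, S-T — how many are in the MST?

Sort edges by weight, then run Kruskal:
V-X (1): add. Components now {V,X} {S} {P} {T} {W}
W-X (3): add. Components now {V,W,X} {S} {P} {T}
T-X (4): add. Components now {T,V,W,X} {S} {P}
P-X (6): add. Components now {P,T,V,W,X} {S}
T-W (10): skip — T and W already connected.
S-T (11): add. Components now {P,S,T,V,W,X}
MST edge set: {V-X, W-X, T-X, P-X, S-T}.
Of the listed edges, {T-X, S-T} are in the MST → 2.

2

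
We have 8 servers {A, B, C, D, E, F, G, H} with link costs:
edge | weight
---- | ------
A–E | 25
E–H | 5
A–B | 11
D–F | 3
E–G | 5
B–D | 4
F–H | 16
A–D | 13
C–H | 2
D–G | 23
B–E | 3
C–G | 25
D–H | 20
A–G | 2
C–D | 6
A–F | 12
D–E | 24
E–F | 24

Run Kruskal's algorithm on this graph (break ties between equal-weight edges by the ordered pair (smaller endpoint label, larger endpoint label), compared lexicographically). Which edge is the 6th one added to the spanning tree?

E-G

Kruskal's algorithm — process edges by increasing weight (ties by edge label):
A–G (2): add — endpoints in different components.
C–H (2): add — endpoints in different components.
B–E (3): add — endpoints in different components.
D–F (3): add — endpoints in different components.
B–D (4): add — endpoints in different components.
E–G (5): add — endpoints in different components.
E–H (5): add — endpoints in different components.
The 6th edge added is E–G.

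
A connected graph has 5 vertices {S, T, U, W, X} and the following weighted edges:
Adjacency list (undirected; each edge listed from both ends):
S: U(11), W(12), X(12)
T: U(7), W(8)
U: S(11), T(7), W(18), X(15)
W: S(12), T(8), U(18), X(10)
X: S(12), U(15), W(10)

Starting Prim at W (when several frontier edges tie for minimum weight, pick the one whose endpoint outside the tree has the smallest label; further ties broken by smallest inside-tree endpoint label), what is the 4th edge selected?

Prim's algorithm from W:
Step 1: frontier [T-W 8, W-X 10, S-W 12, U-W 18] → take T-W (8); add T.
Step 2: frontier [T-U 7, W-X 10, S-W 12, U-W 18] → take T-U (7); add U.
Step 3: frontier [S-U 11, U-X 15, W-X 10, S-W 12] → take W-X (10); add X.
Step 4: frontier [S-U 11, S-W 12, S-X 12] → take S-U (11); add S.
The 4th edge added is S-U.

S-U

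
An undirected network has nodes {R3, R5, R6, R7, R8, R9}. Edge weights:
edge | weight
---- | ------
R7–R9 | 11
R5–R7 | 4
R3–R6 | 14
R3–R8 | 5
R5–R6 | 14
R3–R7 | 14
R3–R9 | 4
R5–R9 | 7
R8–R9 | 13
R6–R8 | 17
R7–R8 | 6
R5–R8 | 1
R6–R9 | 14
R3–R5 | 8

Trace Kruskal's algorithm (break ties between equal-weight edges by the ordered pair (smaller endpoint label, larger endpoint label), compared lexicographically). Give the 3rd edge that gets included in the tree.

R5-R7

Sort edges by weight, then run Kruskal:
R5–R8 (1): add — endpoints in different components.
R3–R9 (4): add — endpoints in different components.
R5–R7 (4): add — endpoints in different components.
R3–R8 (5): add — endpoints in different components.
R7–R8 (6): skip — R7 and R8 already connected.
R5–R9 (7): skip — R9 and R5 already connected.
R3–R5 (8): skip — R3 and R5 already connected.
R7–R9 (11): skip — R7 and R9 already connected.
R8–R9 (13): skip — R9 and R8 already connected.
R3–R6 (14): add — endpoints in different components.
The 3rd edge added is R5–R7.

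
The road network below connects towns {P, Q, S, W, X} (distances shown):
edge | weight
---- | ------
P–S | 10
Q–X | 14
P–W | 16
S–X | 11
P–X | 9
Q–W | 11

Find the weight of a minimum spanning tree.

Kruskal: consider edges lightest-first.
P–X (9): add. Components now {W} {P,X} {S} {Q}
P–S (10): add. Components now {W} {P,S,X} {Q}
Q–W (11): add. Components now {Q,W} {P,S,X}
S–X (11): skip — X and S already connected.
Q–X (14): add. Components now {P,Q,S,W,X}
MST edges: P–X, P–S, Q–W, Q–X; total weight 9+10+11+14 = 44.

44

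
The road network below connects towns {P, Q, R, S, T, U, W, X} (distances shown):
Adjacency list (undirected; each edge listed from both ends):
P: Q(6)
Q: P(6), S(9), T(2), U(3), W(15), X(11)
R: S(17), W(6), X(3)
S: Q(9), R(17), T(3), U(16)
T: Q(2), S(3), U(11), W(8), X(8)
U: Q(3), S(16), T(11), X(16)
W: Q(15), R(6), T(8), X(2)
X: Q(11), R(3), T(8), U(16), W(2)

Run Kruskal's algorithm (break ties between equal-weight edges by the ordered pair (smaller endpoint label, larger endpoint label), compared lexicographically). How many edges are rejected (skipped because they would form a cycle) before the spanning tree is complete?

1

Sort edges by weight, then run Kruskal:
Q T (2): add — endpoints in different components.
W X (2): add — endpoints in different components.
Q U (3): add — endpoints in different components.
R X (3): add — endpoints in different components.
S T (3): add — endpoints in different components.
P Q (6): add — endpoints in different components.
R W (6): skip — R and W already connected.
T W (8): add — endpoints in different components.
Edges rejected before the tree was complete: 1.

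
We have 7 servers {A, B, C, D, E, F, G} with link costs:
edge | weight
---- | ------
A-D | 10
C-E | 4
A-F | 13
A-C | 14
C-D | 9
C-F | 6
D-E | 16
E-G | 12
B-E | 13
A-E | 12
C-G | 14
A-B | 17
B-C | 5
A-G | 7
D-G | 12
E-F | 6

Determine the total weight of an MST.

41

Kruskal's algorithm — process edges by increasing weight (ties by edge label):
C-E (4): add — endpoints in different components.
B-C (5): add — endpoints in different components.
C-F (6): add — endpoints in different components.
E-F (6): skip — E and F already connected.
A-G (7): add — endpoints in different components.
C-D (9): add — endpoints in different components.
A-D (10): add — endpoints in different components.
MST edges: C-E, B-C, C-F, A-G, C-D, A-D; total weight 4+5+6+7+9+10 = 41.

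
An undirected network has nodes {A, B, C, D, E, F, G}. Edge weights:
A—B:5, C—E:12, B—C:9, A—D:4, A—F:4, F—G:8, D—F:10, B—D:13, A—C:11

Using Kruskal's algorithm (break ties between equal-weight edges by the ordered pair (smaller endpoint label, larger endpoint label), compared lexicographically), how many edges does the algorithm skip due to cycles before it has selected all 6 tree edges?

Sort edges by weight, then run Kruskal:
A—D (4): add. Components now {A,D} {B} {C} {E} {F} {G}
A—F (4): add. Components now {A,D,F} {B} {C} {E} {G}
A—B (5): add. Components now {A,B,D,F} {C} {E} {G}
F—G (8): add. Components now {A,B,D,F,G} {C} {E}
B—C (9): add. Components now {A,B,C,D,F,G} {E}
D—F (10): skip — D and F already connected.
A—C (11): skip — A and C already connected.
C—E (12): add. Components now {A,B,C,D,E,F,G}
Edges rejected before the tree was complete: 2.

2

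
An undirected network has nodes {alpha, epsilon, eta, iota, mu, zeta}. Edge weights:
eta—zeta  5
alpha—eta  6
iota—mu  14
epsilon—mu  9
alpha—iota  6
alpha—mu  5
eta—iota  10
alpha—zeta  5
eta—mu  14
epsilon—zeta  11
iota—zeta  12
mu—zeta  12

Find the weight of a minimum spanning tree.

30

Sort edges by weight, then run Kruskal:
alpha—mu (5): add. Components now {alpha,mu} {iota} {eta} {zeta} {epsilon}
alpha—zeta (5): add. Components now {alpha,mu,zeta} {iota} {eta} {epsilon}
eta—zeta (5): add. Components now {alpha,eta,mu,zeta} {iota} {epsilon}
alpha—eta (6): skip — eta and alpha already connected.
alpha—iota (6): add. Components now {alpha,eta,iota,mu,zeta} {epsilon}
epsilon—mu (9): add. Components now {alpha,epsilon,eta,iota,mu,zeta}
MST edges: alpha—mu, alpha—zeta, eta—zeta, alpha—iota, epsilon—mu; total weight 5+5+5+6+9 = 30.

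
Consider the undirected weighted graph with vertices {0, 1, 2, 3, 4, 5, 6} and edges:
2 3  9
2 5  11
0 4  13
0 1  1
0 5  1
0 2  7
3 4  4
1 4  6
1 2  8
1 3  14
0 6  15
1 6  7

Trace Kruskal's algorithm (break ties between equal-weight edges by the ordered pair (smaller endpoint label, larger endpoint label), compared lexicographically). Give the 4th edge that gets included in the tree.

Sort edges by weight, then run Kruskal:
0 1 (1): add. Components now {0,1} {2} {3} {4} {5} {6}
0 5 (1): add. Components now {0,1,5} {2} {3} {4} {6}
3 4 (4): add. Components now {0,1,5} {2} {3,4} {6}
1 4 (6): add. Components now {0,1,3,4,5} {2} {6}
0 2 (7): add. Components now {0,1,2,3,4,5} {6}
1 6 (7): add. Components now {0,1,2,3,4,5,6}
The 4th edge added is 1 4.

1-4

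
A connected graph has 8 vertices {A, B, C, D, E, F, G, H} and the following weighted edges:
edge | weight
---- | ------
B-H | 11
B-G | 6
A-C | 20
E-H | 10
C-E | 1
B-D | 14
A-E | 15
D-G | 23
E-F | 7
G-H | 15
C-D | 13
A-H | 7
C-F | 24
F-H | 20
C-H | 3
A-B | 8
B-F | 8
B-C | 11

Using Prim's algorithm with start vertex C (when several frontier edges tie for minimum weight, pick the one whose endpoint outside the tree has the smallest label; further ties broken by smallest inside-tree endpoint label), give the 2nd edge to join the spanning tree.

C-H

Prim's algorithm from C:
Step 1: cheapest edge leaving the tree is C-E (1); add E.
Step 2: cheapest edge leaving the tree is C-H (3); add H.
Step 3: cheapest edge leaving the tree is A-H (7); add A.
Step 4: cheapest edge leaving the tree is E-F (7); add F.
Step 5: cheapest edge leaving the tree is A-B (8); add B.
Step 6: cheapest edge leaving the tree is B-G (6); add G.
Step 7: cheapest edge leaving the tree is C-D (13); add D.
The 2nd edge added is C-H.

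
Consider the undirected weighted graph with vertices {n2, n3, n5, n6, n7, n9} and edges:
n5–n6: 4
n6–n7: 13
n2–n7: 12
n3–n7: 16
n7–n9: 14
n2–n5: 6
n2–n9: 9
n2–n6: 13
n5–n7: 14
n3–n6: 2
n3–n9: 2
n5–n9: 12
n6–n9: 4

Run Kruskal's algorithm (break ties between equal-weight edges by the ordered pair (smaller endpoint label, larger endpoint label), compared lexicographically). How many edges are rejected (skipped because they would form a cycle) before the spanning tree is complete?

2

Sort edges by weight, then run Kruskal:
n3–n6 (2): add. Components now {n2} {n7} {n3,n6} {n9} {n5}
n3–n9 (2): add. Components now {n2} {n7} {n3,n6,n9} {n5}
n5–n6 (4): add. Components now {n2} {n7} {n3,n5,n6,n9}
n6–n9 (4): skip — n6 and n9 already connected.
n2–n5 (6): add. Components now {n2,n3,n5,n6,n9} {n7}
n2–n9 (9): skip — n2 and n9 already connected.
n2–n7 (12): add. Components now {n2,n3,n5,n6,n7,n9}
Edges rejected before the tree was complete: 2.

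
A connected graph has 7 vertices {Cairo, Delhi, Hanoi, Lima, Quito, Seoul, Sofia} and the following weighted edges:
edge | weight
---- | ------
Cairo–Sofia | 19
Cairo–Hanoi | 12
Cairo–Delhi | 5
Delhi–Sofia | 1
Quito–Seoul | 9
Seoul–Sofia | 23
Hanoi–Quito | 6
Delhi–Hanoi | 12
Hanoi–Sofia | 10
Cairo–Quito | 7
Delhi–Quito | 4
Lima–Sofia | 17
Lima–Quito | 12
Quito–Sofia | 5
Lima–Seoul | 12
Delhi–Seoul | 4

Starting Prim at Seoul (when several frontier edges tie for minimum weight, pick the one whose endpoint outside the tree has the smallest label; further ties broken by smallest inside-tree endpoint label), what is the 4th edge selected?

Prim's algorithm from Seoul:
Step 1: cheapest edge leaving the tree is Delhi–Seoul (4); add Delhi.
Step 2: cheapest edge leaving the tree is Delhi–Sofia (1); add Sofia.
Step 3: cheapest edge leaving the tree is Delhi–Quito (4); add Quito.
Step 4: cheapest edge leaving the tree is Cairo–Delhi (5); add Cairo.
Step 5: cheapest edge leaving the tree is Hanoi–Quito (6); add Hanoi.
Step 6: cheapest edge leaving the tree is Lima–Quito (12); add Lima.
The 4th edge added is Cairo–Delhi.

Cairo-Delhi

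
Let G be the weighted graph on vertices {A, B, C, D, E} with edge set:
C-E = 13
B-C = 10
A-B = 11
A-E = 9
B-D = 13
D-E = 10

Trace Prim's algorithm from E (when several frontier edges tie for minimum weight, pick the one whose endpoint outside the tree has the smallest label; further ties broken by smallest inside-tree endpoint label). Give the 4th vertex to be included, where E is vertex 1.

B

Prim's algorithm from E:
Step 1: frontier [A-E 9, D-E 10, C-E 13] → take A-E (9); add A.
Step 2: frontier [A-B 11, D-E 10, C-E 13] → take D-E (10); add D.
Step 3: frontier [A-B 11, B-D 13, C-E 13] → take A-B (11); add B.
Step 4: frontier [B-C 10, C-E 13] → take B-C (10); add C.
Vertex order: E, A, D, B, C. The 4th vertex is B.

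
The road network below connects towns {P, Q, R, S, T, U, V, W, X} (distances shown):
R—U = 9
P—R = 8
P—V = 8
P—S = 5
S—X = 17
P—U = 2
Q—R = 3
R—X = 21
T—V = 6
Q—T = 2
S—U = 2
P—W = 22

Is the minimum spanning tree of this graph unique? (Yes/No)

No

Sort edges by weight, then run Kruskal:
P—U (2): add — endpoints in different components.
Q—T (2): add — endpoints in different components.
S—U (2): add — endpoints in different components.
Q—R (3): add — endpoints in different components.
P—S (5): skip — P and S already connected.
T—V (6): add — endpoints in different components.
P—R (8): add — endpoints in different components.
P—V (8): skip — P and V already connected.
R—U (9): skip — U and R already connected.
S—X (17): add — endpoints in different components.
R—X (21): skip — R and X already connected.
P—W (22): add — endpoints in different components.
Non-tree edge P—V has weight 8, equal to the heaviest edge on its tree cycle — swapping gives another MST of the same weight. Not unique.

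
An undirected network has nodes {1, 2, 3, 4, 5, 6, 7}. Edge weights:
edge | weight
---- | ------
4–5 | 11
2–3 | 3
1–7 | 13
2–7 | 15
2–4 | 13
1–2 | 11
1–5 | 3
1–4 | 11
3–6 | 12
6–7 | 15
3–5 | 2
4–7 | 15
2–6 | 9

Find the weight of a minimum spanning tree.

Kruskal: consider edges lightest-first.
3–5 (2): add. Components now {1} {2} {3,5} {4} {6} {7}
1–5 (3): add. Components now {1,3,5} {2} {4} {6} {7}
2–3 (3): add. Components now {1,2,3,5} {4} {6} {7}
2–6 (9): add. Components now {1,2,3,5,6} {4} {7}
1–2 (11): skip — 1 and 2 already connected.
1–4 (11): add. Components now {1,2,3,4,5,6} {7}
4–5 (11): skip — 4 and 5 already connected.
3–6 (12): skip — 3 and 6 already connected.
1–7 (13): add. Components now {1,2,3,4,5,6,7}
MST edges: 3–5, 1–5, 2–3, 2–6, 1–4, 1–7; total weight 2+3+3+9+11+13 = 41.

41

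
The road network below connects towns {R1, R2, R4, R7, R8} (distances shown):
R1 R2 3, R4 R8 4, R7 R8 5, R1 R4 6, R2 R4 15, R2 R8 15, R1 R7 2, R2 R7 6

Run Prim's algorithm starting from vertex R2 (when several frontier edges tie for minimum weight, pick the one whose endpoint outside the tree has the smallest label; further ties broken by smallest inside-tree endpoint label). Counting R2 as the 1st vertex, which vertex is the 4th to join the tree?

Grow the tree from R2 using Prim:
Step 1: frontier [R1 R2 3, R2 R7 6, R2 R4 15, R2 R8 15] → take R1 R2 (3); add R1.
Step 2: frontier [R1 R7 2, R1 R4 6, R2 R7 6, R2 R4 15, R2 R8 15] → take R1 R7 (2); add R7.
Step 3: frontier [R1 R4 6, R2 R4 15, R2 R8 15, R7 R8 5] → take R7 R8 (5); add R8.
Step 4: frontier [R1 R4 6, R2 R4 15, R4 R8 4] → take R4 R8 (4); add R4.
Vertex order: R2, R1, R7, R8, R4. The 4th vertex is R8.

R8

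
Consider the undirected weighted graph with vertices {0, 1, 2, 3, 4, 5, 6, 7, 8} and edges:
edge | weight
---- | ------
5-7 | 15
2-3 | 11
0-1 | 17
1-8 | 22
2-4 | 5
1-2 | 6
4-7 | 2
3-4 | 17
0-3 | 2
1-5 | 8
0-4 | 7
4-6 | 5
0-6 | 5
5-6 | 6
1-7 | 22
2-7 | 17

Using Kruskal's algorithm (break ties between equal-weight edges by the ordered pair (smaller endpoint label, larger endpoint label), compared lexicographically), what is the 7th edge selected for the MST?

Kruskal: consider edges lightest-first.
0-3 (2): add — endpoints in different components.
4-7 (2): add — endpoints in different components.
0-6 (5): add — endpoints in different components.
2-4 (5): add — endpoints in different components.
4-6 (5): add — endpoints in different components.
1-2 (6): add — endpoints in different components.
5-6 (6): add — endpoints in different components.
0-4 (7): skip — 0 and 4 already connected.
1-5 (8): skip — 1 and 5 already connected.
2-3 (11): skip — 2 and 3 already connected.
5-7 (15): skip — 5 and 7 already connected.
0-1 (17): skip — 0 and 1 already connected.
2-7 (17): skip — 2 and 7 already connected.
3-4 (17): skip — 3 and 4 already connected.
1-7 (22): skip — 1 and 7 already connected.
1-8 (22): add — endpoints in different components.
The 7th edge added is 5-6.

5-6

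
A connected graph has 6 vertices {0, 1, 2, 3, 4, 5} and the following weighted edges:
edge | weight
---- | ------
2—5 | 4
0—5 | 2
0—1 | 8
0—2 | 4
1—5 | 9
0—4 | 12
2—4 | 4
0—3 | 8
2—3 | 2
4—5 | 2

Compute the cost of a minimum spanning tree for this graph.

18

Kruskal: consider edges lightest-first.
0—5 (2): add. Components now {0,5} {1} {2} {3} {4}
2—3 (2): add. Components now {0,5} {1} {2,3} {4}
4—5 (2): add. Components now {0,4,5} {1} {2,3}
0—2 (4): add. Components now {0,2,3,4,5} {1}
2—4 (4): skip — 2 and 4 already connected.
2—5 (4): skip — 2 and 5 already connected.
0—1 (8): add. Components now {0,1,2,3,4,5}
MST edges: 0—5, 2—3, 4—5, 0—2, 0—1; total weight 2+2+2+4+8 = 18.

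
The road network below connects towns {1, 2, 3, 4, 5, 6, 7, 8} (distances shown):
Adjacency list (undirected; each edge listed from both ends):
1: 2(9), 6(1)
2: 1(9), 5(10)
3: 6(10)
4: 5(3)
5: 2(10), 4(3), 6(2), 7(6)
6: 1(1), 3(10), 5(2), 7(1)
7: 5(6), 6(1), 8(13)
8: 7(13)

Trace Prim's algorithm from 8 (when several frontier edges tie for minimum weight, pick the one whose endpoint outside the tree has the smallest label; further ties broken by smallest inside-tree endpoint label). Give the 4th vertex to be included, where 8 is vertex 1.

1

Prim, starting at 8.
Step 1: frontier [7-8 13] → take 7-8 (13); add 7.
Step 2: frontier [6-7 1, 5-7 6] → take 6-7 (1); add 6.
Step 3: frontier [1-6 1, 5-6 2, 3-6 10, 5-7 6] → take 1-6 (1); add 1.
Step 4: frontier [1-2 9, 5-6 2, 3-6 10, 5-7 6] → take 5-6 (2); add 5.
Step 5: frontier [1-2 9, 4-5 3, 2-5 10, 3-6 10] → take 4-5 (3); add 4.
Step 6: frontier [1-2 9, 2-5 10, 3-6 10] → take 1-2 (9); add 2.
Step 7: frontier [3-6 10] → take 3-6 (10); add 3.
Vertex order: 8, 7, 6, 1, 5, 4, 2, 3. The 4th vertex is 1.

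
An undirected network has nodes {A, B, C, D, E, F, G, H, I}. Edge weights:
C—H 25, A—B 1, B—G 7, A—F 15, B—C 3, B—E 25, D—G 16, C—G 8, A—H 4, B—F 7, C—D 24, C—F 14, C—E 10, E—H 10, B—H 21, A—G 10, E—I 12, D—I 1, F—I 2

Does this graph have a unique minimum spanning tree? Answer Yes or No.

Kruskal's algorithm — process edges by increasing weight (ties by edge label):
A—B (1): add — endpoints in different components.
D—I (1): add — endpoints in different components.
F—I (2): add — endpoints in different components.
B—C (3): add — endpoints in different components.
A—H (4): add — endpoints in different components.
B—F (7): add — endpoints in different components.
B—G (7): add — endpoints in different components.
C—G (8): skip — C and G already connected.
A—G (10): skip — A and G already connected.
C—E (10): add — endpoints in different components.
Non-tree edge E—H has weight 10, equal to the heaviest edge on its tree cycle — swapping gives another MST of the same weight. Not unique.

No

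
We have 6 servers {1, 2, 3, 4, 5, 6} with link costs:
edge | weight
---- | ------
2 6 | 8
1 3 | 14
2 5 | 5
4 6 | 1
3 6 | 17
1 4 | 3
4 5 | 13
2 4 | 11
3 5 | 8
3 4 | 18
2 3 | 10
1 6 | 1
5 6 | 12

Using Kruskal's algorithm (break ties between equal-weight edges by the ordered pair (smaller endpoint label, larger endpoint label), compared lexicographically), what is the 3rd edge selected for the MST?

Kruskal's algorithm — process edges by increasing weight (ties by edge label):
1 6 (1): add. Components now {1,6} {2} {3} {4} {5}
4 6 (1): add. Components now {1,4,6} {2} {3} {5}
1 4 (3): skip — 1 and 4 already connected.
2 5 (5): add. Components now {1,4,6} {2,5} {3}
2 6 (8): add. Components now {1,2,4,5,6} {3}
3 5 (8): add. Components now {1,2,3,4,5,6}
The 3rd edge added is 2 5.

2-5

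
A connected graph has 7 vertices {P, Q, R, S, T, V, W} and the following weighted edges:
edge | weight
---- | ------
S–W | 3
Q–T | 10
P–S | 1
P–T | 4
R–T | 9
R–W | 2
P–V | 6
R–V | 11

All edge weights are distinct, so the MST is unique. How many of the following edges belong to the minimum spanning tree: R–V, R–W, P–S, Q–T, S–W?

4

Kruskal's algorithm — process edges by increasing weight (ties by edge label):
P–S (1): add. Components now {P,S} {V} {T} {R} {Q} {W}
R–W (2): add. Components now {P,S} {V} {T} {R,W} {Q}
S–W (3): add. Components now {P,R,S,W} {V} {T} {Q}
P–T (4): add. Components now {P,R,S,T,W} {V} {Q}
P–V (6): add. Components now {P,R,S,T,V,W} {Q}
R–T (9): skip — T and R already connected.
Q–T (10): add. Components now {P,Q,R,S,T,V,W}
MST edge set: {P–S, R–W, S–W, P–T, P–V, Q–T}.
Of the listed edges, {R–W, P–S, Q–T, S–W} are in the MST → 4.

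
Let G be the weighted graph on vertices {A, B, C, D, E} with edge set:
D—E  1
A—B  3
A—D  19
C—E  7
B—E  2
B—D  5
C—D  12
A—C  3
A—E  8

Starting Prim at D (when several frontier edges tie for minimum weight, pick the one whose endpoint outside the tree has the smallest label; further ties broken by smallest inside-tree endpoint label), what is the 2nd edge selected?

Grow the tree from D using Prim:
Step 1: frontier [D—E 1, B—D 5, C—D 12, A—D 19] → take D—E (1); add E.
Step 2: frontier [B—D 5, C—D 12, A—D 19, B—E 2, C—E 7, A—E 8] → take B—E (2); add B.
Step 3: frontier [A—B 3, C—D 12, A—D 19, C—E 7, A—E 8] → take A—B (3); add A.
Step 4: frontier [A—C 3, C—D 12, C—E 7] → take A—C (3); add C.
The 2nd edge added is B—E.

B-E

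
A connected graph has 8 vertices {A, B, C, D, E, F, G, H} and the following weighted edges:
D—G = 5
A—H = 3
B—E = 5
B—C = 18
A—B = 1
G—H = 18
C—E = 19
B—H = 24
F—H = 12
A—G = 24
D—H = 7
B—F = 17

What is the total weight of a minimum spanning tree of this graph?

51

Kruskal's algorithm — process edges by increasing weight (ties by edge label):
A—B (1): add — endpoints in different components.
A—H (3): add — endpoints in different components.
B—E (5): add — endpoints in different components.
D—G (5): add — endpoints in different components.
D—H (7): add — endpoints in different components.
F—H (12): add — endpoints in different components.
B—F (17): skip — B and F already connected.
B—C (18): add — endpoints in different components.
MST edges: A—B, A—H, B—E, D—G, D—H, F—H, B—C; total weight 1+3+5+5+7+12+18 = 51.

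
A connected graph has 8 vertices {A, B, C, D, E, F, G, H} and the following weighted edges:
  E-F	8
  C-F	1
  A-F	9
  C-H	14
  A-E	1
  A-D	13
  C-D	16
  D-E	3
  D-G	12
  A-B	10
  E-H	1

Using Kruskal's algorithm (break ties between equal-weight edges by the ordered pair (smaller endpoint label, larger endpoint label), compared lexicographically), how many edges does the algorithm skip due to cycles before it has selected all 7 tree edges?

Kruskal: consider edges lightest-first.
A-E (1): add — endpoints in different components.
C-F (1): add — endpoints in different components.
E-H (1): add — endpoints in different components.
D-E (3): add — endpoints in different components.
E-F (8): add — endpoints in different components.
A-F (9): skip — A and F already connected.
A-B (10): add — endpoints in different components.
D-G (12): add — endpoints in different components.
Edges rejected before the tree was complete: 1.

1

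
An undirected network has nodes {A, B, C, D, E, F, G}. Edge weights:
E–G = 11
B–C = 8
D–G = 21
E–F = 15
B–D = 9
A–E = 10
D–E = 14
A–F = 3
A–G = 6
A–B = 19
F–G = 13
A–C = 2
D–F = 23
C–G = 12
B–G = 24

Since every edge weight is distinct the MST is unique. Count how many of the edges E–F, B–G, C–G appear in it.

Kruskal: consider edges lightest-first.
A–C (2): add — endpoints in different components.
A–F (3): add — endpoints in different components.
A–G (6): add — endpoints in different components.
B–C (8): add — endpoints in different components.
B–D (9): add — endpoints in different components.
A–E (10): add — endpoints in different components.
MST edge set: {A–C, A–F, A–G, B–C, B–D, A–E}.
Of the listed edges, {} are in the MST → 0.

0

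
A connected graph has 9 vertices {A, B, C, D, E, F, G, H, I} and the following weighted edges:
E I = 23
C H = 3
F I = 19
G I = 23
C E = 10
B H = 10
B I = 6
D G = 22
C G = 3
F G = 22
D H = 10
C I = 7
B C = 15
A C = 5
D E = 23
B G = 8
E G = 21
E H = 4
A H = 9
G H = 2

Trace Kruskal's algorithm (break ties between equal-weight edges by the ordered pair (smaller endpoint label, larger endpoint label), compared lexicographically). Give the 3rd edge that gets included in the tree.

Kruskal's algorithm — process edges by increasing weight (ties by edge label):
G H (2): add — endpoints in different components.
C G (3): add — endpoints in different components.
C H (3): skip — C and H already connected.
E H (4): add — endpoints in different components.
A C (5): add — endpoints in different components.
B I (6): add — endpoints in different components.
C I (7): add — endpoints in different components.
B G (8): skip — B and G already connected.
A H (9): skip — A and H already connected.
B H (10): skip — B and H already connected.
C E (10): skip — C and E already connected.
D H (10): add — endpoints in different components.
B C (15): skip — B and C already connected.
F I (19): add — endpoints in different components.
The 3rd edge added is E H.

E-H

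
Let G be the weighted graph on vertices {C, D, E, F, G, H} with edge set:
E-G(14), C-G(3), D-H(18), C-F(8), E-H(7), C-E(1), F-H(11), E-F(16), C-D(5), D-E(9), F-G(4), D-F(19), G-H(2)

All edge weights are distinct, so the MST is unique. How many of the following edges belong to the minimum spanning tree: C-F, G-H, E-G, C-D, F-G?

Kruskal: consider edges lightest-first.
C-E (1): add. Components now {C,E} {D} {F} {G} {H}
G-H (2): add. Components now {C,E} {D} {F} {G,H}
C-G (3): add. Components now {C,E,G,H} {D} {F}
F-G (4): add. Components now {C,E,F,G,H} {D}
C-D (5): add. Components now {C,D,E,F,G,H}
MST edge set: {C-E, G-H, C-G, F-G, C-D}.
Of the listed edges, {G-H, C-D, F-G} are in the MST → 3.

3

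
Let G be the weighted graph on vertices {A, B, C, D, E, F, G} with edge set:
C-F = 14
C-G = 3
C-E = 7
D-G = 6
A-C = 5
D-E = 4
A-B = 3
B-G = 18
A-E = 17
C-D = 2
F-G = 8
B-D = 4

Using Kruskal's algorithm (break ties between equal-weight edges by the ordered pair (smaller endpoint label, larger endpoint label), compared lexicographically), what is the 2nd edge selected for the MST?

Sort edges by weight, then run Kruskal:
C-D (2): add. Components now {A} {B} {C,D} {E} {F} {G}
A-B (3): add. Components now {A,B} {C,D} {E} {F} {G}
C-G (3): add. Components now {A,B} {C,D,G} {E} {F}
B-D (4): add. Components now {A,B,C,D,G} {E} {F}
D-E (4): add. Components now {A,B,C,D,E,G} {F}
A-C (5): skip — A and C already connected.
D-G (6): skip — D and G already connected.
C-E (7): skip — C and E already connected.
F-G (8): add. Components now {A,B,C,D,E,F,G}
The 2nd edge added is A-B.

A-B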